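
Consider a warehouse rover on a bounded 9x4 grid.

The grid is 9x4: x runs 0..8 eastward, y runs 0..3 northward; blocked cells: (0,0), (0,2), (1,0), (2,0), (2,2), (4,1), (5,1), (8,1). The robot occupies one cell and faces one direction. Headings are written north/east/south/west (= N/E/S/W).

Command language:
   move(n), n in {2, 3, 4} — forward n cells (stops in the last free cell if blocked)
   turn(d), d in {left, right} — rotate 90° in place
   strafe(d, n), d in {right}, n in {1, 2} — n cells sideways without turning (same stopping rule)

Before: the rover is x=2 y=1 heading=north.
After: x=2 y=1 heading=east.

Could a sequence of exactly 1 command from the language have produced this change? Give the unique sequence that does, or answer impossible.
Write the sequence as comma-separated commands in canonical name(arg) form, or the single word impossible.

key: (2,1) unchanged — the single command moves nothing
start: x=2 y=1 heading=north
step 1 (turn(right)): x=2 y=1 heading=east
no other 1-command option fits: unique.

turn(right)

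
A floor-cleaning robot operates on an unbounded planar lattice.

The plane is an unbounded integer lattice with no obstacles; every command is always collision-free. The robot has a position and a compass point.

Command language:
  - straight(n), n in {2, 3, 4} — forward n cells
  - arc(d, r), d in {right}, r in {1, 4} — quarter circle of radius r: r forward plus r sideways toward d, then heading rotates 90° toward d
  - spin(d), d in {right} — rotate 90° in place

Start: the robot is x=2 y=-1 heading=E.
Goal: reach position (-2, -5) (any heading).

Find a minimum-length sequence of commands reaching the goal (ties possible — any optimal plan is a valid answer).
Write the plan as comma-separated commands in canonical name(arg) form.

spin(right), arc(right, 4)

initial: x=2 y=-1 heading=E
t=1 spin(right) ⇒ x=2 y=-1 heading=S
t=2 arc(right, 4) ⇒ x=-2 y=-5 heading=W
minimal: 2 command(s), checked below 2.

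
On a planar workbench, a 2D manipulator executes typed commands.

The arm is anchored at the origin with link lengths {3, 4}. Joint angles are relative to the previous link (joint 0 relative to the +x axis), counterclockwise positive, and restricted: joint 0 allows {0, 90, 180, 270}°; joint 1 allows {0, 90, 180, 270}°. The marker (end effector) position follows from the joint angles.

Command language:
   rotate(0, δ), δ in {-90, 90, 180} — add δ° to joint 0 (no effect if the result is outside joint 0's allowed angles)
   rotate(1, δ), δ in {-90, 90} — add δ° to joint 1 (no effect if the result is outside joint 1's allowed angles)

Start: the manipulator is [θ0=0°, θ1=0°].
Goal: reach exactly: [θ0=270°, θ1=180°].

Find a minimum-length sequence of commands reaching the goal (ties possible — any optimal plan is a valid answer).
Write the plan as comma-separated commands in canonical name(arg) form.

t0: [θ0=0°, θ1=0°]
t=1 rotate(1, -90) ⇒ [θ0=0°, θ1=270°]
t=2 rotate(1, -90) ⇒ [θ0=0°, θ1=180°]
t=3 rotate(0, -90) ⇒ [θ0=270°, θ1=180°]
nothing shorter than 3 reaches the goal.

rotate(1, -90), rotate(1, -90), rotate(0, -90)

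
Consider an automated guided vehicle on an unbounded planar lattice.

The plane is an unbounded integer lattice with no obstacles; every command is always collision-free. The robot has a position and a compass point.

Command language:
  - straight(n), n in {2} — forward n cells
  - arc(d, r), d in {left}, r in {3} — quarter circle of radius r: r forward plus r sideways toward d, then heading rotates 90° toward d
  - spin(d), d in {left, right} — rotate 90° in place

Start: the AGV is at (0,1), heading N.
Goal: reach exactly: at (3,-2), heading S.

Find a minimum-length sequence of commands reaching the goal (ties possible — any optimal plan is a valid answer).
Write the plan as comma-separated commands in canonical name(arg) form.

t0: at (0,1), heading N
t=1 spin(right) ⇒ at (0,1), heading E
t=2 spin(right) ⇒ at (0,1), heading S
t=3 arc(left, 3) ⇒ at (3,-2), heading E
t=4 spin(right) ⇒ at (3,-2), heading S
minimal: 4 command(s), checked below 4.

spin(right), spin(right), arc(left, 3), spin(right)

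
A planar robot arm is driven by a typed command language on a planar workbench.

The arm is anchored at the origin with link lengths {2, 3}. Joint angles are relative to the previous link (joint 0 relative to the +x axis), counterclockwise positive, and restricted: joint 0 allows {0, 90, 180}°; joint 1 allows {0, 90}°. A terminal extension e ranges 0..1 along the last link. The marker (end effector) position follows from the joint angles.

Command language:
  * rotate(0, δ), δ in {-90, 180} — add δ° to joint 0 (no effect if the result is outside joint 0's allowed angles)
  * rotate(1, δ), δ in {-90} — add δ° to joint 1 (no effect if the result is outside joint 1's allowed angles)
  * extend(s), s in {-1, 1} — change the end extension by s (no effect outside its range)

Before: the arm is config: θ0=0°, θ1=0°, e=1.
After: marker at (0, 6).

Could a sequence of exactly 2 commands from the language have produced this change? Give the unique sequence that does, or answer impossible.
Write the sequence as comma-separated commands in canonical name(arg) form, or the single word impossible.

rotate(0, 180), rotate(0, -90)

key: order matters: swapping rotate(0, 180) and rotate(0, -90) lands elsewhere
start: config: θ0=0°, θ1=0°, e=1
[1] after rotate(0, 180): config: θ0=180°, θ1=0°, e=1
[2] after rotate(0, -90): config: θ0=90°, θ1=0°, e=1
no rival 2-sequence matches.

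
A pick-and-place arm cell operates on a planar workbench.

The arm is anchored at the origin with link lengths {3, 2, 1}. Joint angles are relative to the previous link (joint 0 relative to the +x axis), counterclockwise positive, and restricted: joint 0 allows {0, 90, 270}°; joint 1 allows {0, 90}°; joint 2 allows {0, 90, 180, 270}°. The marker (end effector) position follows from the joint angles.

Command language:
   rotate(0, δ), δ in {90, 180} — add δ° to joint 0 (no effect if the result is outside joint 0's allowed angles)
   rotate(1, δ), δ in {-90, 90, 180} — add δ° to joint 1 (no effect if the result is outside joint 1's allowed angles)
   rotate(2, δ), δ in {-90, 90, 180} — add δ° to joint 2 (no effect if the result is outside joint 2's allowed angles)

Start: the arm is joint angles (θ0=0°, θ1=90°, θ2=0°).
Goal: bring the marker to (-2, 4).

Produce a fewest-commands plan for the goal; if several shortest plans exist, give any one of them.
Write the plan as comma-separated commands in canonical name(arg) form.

rotate(0, 90), rotate(2, -90)

t0: joint angles (θ0=0°, θ1=90°, θ2=0°)
t=1 rotate(0, 90) ⇒ joint angles (θ0=90°, θ1=90°, θ2=0°)
t=2 rotate(2, -90) ⇒ joint angles (θ0=90°, θ1=90°, θ2=270°)
nothing shorter than 2 reaches the goal.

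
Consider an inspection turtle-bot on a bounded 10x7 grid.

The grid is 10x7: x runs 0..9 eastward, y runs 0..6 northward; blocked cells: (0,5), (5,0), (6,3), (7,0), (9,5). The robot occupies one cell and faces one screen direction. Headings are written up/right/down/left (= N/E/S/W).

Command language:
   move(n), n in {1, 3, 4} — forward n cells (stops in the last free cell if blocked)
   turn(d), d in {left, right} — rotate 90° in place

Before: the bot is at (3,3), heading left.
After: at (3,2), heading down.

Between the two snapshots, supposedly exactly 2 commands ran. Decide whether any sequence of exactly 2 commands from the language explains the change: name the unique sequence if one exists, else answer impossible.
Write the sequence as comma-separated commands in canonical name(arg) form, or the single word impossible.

key: position moved to (3,2) AND the heading swung to S — translation plus rotation needed
initial: at (3,3), heading left
step 1 (turn(left)): at (3,3), heading down
step 2 (move(1)): at (3,2), heading down
no other 2-command option fits: unique.

turn(left), move(1)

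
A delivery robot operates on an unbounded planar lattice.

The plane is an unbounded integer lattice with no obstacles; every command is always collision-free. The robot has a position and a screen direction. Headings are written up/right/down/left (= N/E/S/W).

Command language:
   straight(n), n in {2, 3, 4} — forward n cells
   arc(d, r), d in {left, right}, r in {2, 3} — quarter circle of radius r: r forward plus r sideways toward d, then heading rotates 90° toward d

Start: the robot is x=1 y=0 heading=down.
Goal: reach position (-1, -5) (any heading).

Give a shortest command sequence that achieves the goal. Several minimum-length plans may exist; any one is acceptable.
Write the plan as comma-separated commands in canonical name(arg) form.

straight(3), arc(right, 2)

begin: x=1 y=0 heading=down
1. straight(3) → x=1 y=-3 heading=down
2. arc(right, 2) → x=-1 y=-5 heading=left
minimal: 2 command(s), checked below 2.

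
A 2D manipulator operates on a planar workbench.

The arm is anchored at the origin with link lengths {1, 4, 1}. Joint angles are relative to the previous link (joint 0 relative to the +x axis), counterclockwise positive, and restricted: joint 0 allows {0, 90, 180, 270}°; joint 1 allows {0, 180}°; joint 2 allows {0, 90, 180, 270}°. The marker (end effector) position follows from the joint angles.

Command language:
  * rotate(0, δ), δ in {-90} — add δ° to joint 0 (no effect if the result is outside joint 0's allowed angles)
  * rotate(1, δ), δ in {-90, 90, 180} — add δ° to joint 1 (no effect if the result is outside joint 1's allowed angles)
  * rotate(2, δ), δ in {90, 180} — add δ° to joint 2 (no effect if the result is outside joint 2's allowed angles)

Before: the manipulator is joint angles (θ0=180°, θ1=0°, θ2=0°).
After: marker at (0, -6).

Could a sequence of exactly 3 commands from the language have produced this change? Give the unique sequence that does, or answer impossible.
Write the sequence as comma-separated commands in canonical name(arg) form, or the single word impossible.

t0: joint angles (θ0=180°, θ1=0°, θ2=0°)
t=1 rotate(0, -90) ⇒ joint angles (θ0=90°, θ1=0°, θ2=0°)
t=2 rotate(0, -90) ⇒ joint angles (θ0=0°, θ1=0°, θ2=0°)
t=3 rotate(0, -90) ⇒ joint angles (θ0=270°, θ1=0°, θ2=0°)
no other 3-command option fits: unique.

rotate(0, -90), rotate(0, -90), rotate(0, -90)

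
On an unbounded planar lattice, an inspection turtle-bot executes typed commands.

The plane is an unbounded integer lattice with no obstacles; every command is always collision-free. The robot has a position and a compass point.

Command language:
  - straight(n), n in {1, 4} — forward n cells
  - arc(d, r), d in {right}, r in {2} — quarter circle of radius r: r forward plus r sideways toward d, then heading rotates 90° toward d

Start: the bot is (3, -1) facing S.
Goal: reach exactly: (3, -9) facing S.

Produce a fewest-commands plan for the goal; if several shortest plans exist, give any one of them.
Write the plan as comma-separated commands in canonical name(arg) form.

straight(4), straight(4)

start: (3, -1) facing S
step 1 (straight(4)): (3, -5) facing S
step 2 (straight(4)): (3, -9) facing S
no 1-step plan works, so 2 is optimal.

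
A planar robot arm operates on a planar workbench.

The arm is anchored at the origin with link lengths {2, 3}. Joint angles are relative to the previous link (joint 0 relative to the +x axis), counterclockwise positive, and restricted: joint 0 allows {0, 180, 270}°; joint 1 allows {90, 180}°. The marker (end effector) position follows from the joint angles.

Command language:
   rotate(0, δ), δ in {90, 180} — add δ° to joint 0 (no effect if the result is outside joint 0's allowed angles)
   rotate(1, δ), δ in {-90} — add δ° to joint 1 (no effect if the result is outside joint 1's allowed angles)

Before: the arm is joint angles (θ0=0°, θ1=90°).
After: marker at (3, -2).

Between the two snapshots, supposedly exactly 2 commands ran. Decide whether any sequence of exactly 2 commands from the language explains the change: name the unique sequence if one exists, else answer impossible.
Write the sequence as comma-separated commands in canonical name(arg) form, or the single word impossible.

rotate(0, 180), rotate(0, 90)

key: order matters: swapping rotate(0, 180) and rotate(0, 90) lands elsewhere
start: joint angles (θ0=0°, θ1=90°)
t=1 rotate(0, 180) ⇒ joint angles (θ0=180°, θ1=90°)
t=2 rotate(0, 90) ⇒ joint angles (θ0=270°, θ1=90°)
all 9 alternatives checked — unique.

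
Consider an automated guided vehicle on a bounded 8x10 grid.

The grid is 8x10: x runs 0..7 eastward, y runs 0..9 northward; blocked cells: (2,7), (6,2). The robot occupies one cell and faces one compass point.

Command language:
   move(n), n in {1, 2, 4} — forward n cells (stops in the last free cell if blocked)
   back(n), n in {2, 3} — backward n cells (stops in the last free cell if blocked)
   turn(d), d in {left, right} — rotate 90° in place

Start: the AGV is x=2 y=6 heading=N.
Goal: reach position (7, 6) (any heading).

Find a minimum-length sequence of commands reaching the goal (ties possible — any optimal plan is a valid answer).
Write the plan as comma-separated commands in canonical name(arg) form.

begin: x=2 y=6 heading=N
t=1 turn(left) ⇒ x=2 y=6 heading=W
t=2 back(3) ⇒ x=5 y=6 heading=W
t=3 back(3) ⇒ x=7 y=6 heading=W
minimal: 3 command(s), checked below 3.

turn(left), back(3), back(3)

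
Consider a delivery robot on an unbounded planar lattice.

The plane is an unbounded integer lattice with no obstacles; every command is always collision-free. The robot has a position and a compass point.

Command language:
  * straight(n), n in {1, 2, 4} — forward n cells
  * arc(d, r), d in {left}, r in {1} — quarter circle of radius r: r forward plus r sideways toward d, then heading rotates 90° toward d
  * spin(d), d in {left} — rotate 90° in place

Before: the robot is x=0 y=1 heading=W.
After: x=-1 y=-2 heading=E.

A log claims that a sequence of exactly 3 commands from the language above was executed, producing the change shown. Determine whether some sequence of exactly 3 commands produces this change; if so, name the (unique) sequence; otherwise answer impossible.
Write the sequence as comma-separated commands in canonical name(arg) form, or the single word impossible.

arc(left, 1), straight(2), spin(left)

key: running spin(left) before arc(left, 1) would end elsewhere — order is forced
t0: x=0 y=1 heading=W
[1] after arc(left, 1): x=-1 y=0 heading=S
[2] after straight(2): x=-1 y=-2 heading=S
[3] after spin(left): x=-1 y=-2 heading=E
uniquely the one of 125 3-step routes that fits.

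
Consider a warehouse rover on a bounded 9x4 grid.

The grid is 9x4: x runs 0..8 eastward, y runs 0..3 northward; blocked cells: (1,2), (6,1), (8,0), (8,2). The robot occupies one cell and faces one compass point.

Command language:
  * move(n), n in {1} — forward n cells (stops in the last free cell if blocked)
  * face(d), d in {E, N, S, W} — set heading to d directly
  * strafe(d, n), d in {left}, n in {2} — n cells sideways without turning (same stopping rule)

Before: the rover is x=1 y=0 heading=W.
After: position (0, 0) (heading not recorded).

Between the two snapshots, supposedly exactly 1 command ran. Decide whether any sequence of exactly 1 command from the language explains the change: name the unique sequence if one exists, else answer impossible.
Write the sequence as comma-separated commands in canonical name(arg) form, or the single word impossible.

move(1)

from: x=1 y=0 heading=W
t=1 move(1) ⇒ x=0 y=0 heading=W
uniquely the one of 6 1-step routes that fits.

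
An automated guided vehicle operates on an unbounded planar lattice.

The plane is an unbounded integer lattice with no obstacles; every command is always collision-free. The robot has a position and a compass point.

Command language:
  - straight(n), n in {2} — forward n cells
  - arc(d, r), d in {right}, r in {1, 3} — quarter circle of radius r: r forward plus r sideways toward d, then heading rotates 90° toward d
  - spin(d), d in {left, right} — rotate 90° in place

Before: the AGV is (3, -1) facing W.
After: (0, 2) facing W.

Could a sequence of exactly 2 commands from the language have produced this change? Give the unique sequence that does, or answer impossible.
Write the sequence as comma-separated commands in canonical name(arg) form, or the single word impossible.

arc(right, 3), spin(left)

key: running spin(left) before arc(right, 3) would end elsewhere — order is forced
begin: (3, -1) facing W
1. arc(right, 3) → (0, 2) facing N
2. spin(left) → (0, 2) facing W
no other 2-command option fits: unique.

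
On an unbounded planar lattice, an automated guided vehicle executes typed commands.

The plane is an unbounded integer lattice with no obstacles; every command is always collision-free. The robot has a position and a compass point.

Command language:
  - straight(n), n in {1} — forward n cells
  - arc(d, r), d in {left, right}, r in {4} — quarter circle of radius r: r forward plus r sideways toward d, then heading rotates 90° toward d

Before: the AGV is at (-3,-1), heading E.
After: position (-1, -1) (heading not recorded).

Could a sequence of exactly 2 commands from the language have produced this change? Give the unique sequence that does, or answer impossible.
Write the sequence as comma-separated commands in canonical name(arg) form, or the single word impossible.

straight(1), straight(1)

from: at (-3,-1), heading E
t=1 straight(1) ⇒ at (-2,-1), heading E
t=2 straight(1) ⇒ at (-1,-1), heading E
all 9 alternatives checked — unique.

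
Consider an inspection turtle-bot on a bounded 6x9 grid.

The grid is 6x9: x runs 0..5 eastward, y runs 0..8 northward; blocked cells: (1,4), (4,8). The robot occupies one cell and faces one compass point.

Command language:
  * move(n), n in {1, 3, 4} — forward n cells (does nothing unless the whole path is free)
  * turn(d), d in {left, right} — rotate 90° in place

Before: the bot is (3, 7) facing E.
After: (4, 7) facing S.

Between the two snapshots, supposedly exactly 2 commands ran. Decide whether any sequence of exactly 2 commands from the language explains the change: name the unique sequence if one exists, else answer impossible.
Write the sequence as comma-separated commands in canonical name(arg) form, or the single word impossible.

key: order matters: swapping move(1) and turn(right) lands elsewhere
begin: (3, 7) facing E
step 1 (move(1)): (4, 7) facing E
step 2 (turn(right)): (4, 7) facing S
no rival 2-sequence matches.

move(1), turn(right)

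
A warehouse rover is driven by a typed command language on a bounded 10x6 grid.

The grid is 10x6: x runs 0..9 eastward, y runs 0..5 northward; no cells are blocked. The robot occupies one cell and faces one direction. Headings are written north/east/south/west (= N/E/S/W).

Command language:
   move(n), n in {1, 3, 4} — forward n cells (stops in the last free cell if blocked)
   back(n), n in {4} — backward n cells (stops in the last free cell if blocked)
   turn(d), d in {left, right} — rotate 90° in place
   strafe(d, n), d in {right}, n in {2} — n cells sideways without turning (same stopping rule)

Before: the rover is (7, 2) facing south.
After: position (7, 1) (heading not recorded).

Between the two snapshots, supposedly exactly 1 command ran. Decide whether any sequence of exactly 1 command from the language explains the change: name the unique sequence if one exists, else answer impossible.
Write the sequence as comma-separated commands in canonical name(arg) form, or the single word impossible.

move(1)

from: (7, 2) facing south
1. move(1) → (7, 1) facing south
all 7 alternatives checked — unique.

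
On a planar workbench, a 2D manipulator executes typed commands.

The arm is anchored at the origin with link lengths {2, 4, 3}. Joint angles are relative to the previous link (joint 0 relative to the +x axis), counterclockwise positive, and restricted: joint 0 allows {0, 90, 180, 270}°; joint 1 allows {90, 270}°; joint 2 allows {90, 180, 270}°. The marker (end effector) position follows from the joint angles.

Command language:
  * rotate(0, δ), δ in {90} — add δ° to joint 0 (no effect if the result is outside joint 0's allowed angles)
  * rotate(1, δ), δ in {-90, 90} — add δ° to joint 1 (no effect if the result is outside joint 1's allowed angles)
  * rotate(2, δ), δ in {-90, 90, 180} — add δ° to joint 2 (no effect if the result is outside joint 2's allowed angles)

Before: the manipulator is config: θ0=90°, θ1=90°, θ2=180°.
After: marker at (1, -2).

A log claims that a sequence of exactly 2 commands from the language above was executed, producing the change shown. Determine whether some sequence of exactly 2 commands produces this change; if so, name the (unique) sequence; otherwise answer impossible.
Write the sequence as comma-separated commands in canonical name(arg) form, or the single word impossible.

rotate(0, 90), rotate(0, 90)

from: config: θ0=90°, θ1=90°, θ2=180°
step 1 (rotate(0, 90)): config: θ0=180°, θ1=90°, θ2=180°
step 2 (rotate(0, 90)): config: θ0=270°, θ1=90°, θ2=180°
all 36 alternatives checked — unique.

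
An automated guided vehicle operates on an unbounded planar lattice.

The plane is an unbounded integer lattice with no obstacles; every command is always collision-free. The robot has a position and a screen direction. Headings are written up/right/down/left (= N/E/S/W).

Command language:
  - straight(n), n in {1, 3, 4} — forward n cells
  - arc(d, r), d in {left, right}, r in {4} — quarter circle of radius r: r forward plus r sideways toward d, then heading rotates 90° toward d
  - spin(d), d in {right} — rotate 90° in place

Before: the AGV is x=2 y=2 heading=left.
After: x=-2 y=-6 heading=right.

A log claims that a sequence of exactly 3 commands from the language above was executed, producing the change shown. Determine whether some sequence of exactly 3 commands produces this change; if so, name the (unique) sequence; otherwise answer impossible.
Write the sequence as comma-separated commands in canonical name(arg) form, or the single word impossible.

key: order matters: swapping straight(4) and arc(left, 4) lands elsewhere
initial: x=2 y=2 heading=left
step 1 (straight(4)): x=-2 y=2 heading=left
step 2 (arc(left, 4)): x=-6 y=-2 heading=down
step 3 (arc(left, 4)): x=-2 y=-6 heading=right
no rival 3-sequence matches.

straight(4), arc(left, 4), arc(left, 4)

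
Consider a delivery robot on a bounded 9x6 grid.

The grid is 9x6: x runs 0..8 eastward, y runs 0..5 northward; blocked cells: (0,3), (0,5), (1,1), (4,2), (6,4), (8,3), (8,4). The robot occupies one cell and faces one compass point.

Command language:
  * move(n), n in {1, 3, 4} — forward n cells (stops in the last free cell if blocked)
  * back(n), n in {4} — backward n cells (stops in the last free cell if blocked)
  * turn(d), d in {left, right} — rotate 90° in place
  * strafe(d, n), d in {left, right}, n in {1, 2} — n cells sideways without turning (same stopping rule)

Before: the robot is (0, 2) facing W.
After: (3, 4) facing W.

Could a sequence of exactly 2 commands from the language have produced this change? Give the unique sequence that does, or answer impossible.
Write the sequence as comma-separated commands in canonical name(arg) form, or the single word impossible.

back(4), strafe(right, 2)

key: back(4) is stopped early by the blocked cell at (4,2)
initial: (0, 2) facing W
t=1 back(4) ⇒ (3, 2) facing W
t=2 strafe(right, 2) ⇒ (3, 4) facing W
no other 2-command option fits: unique.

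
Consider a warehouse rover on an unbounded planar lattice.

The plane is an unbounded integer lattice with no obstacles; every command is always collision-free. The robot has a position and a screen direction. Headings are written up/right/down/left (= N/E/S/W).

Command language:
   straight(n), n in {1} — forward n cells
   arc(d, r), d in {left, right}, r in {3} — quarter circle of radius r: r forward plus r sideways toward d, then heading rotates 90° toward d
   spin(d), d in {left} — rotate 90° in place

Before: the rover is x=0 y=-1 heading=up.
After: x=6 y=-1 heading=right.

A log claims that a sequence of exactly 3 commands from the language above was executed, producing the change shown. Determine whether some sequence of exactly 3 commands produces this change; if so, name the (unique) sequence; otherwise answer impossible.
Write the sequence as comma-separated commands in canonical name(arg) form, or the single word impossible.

arc(right, 3), arc(right, 3), spin(left)

key: cell and facing (now E) both changed — the 3 commands mix motion and turning
initial: x=0 y=-1 heading=up
step 1 (arc(right, 3)): x=3 y=2 heading=right
step 2 (arc(right, 3)): x=6 y=-1 heading=down
step 3 (spin(left)): x=6 y=-1 heading=right
no rival 3-sequence matches.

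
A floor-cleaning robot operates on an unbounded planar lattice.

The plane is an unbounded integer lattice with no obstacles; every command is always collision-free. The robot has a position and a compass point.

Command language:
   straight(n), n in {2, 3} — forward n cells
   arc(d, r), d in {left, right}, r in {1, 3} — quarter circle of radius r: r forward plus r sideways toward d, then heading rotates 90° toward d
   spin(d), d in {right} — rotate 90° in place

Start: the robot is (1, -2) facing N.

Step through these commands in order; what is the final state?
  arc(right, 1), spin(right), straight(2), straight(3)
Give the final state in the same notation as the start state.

from: (1, -2) facing N
1. arc(right, 1) → (2, -1) facing E
2. spin(right) → (2, -1) facing S
3. straight(2) → (2, -3) facing S
4. straight(3) → (2, -6) facing S

(2, -6) facing S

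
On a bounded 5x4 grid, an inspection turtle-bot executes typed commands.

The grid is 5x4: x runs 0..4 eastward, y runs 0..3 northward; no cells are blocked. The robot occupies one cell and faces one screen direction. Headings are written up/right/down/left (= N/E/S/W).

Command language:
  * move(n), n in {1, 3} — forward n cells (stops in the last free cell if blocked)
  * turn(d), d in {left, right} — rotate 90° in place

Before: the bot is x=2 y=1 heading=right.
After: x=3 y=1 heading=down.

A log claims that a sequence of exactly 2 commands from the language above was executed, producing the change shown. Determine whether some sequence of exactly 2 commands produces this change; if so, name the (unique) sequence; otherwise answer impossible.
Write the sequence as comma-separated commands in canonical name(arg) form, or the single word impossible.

move(1), turn(right)

key: position moved to (3,1) AND the heading swung to S — translation plus rotation needed
t0: x=2 y=1 heading=right
t=1 move(1) ⇒ x=3 y=1 heading=right
t=2 turn(right) ⇒ x=3 y=1 heading=down
uniquely the one of 16 2-step routes that fits.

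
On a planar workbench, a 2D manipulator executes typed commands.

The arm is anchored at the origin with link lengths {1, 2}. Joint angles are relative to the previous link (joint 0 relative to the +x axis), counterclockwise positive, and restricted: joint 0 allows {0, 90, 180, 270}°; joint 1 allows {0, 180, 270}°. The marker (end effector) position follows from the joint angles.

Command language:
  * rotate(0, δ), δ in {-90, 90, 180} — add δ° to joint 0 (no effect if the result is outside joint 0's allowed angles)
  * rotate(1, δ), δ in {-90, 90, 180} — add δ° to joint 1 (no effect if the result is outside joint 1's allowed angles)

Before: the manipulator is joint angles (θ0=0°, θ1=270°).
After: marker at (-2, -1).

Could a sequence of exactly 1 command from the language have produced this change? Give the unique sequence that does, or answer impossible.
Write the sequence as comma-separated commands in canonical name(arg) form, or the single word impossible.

rotate(0, -90)

from: joint angles (θ0=0°, θ1=270°)
step 1 (rotate(0, -90)): joint angles (θ0=270°, θ1=270°)
uniquely the one of 6 1-step routes that fits.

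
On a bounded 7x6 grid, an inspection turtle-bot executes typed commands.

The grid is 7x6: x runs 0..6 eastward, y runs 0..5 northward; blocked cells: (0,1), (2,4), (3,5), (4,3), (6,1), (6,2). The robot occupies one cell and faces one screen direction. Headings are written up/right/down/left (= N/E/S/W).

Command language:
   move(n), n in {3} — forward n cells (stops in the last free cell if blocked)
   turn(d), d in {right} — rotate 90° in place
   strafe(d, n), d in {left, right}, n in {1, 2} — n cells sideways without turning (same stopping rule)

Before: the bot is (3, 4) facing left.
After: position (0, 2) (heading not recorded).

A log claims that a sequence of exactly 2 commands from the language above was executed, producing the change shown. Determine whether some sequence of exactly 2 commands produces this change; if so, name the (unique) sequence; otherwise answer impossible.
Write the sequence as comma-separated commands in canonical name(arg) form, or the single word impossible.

strafe(left, 2), move(3)

key: order matters: swapping strafe(left, 2) and move(3) lands elsewhere
from: (3, 4) facing left
1. strafe(left, 2) → (3, 2) facing left
2. move(3) → (0, 2) facing left
no other 2-command option fits: unique.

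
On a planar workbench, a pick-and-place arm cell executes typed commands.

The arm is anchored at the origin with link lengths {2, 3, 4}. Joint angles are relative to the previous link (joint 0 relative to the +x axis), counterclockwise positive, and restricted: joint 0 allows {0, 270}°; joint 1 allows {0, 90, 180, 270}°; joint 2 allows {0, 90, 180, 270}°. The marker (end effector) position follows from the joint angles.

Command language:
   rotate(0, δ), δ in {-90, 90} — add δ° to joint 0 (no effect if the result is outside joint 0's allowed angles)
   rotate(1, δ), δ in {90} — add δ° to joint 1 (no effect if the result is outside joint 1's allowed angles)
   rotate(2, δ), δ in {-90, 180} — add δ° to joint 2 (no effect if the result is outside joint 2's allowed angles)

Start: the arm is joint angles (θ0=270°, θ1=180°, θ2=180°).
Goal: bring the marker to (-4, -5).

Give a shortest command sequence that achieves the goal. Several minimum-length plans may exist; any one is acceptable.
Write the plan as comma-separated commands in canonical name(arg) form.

rotate(2, 180), rotate(1, 90), rotate(1, 90), rotate(2, -90)

initial: joint angles (θ0=270°, θ1=180°, θ2=180°)
step 1 (rotate(2, 180)): joint angles (θ0=270°, θ1=180°, θ2=0°)
step 2 (rotate(1, 90)): joint angles (θ0=270°, θ1=270°, θ2=0°)
step 3 (rotate(1, 90)): joint angles (θ0=270°, θ1=0°, θ2=0°)
step 4 (rotate(2, -90)): joint angles (θ0=270°, θ1=0°, θ2=270°)
nothing shorter than 4 reaches the goal.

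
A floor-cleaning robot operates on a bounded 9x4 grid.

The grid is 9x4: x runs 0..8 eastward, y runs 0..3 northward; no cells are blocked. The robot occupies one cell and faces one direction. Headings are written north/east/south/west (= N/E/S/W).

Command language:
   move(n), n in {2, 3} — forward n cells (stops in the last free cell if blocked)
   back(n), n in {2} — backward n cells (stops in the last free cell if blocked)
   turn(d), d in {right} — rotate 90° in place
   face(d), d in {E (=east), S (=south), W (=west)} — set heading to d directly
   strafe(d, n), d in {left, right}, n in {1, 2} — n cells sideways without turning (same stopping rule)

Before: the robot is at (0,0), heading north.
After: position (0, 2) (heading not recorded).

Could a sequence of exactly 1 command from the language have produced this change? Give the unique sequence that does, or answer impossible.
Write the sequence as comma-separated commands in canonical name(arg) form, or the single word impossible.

t0: at (0,0), heading north
[1] after move(2): at (0,2), heading north
uniquely the one of 11 1-step routes that fits.

move(2)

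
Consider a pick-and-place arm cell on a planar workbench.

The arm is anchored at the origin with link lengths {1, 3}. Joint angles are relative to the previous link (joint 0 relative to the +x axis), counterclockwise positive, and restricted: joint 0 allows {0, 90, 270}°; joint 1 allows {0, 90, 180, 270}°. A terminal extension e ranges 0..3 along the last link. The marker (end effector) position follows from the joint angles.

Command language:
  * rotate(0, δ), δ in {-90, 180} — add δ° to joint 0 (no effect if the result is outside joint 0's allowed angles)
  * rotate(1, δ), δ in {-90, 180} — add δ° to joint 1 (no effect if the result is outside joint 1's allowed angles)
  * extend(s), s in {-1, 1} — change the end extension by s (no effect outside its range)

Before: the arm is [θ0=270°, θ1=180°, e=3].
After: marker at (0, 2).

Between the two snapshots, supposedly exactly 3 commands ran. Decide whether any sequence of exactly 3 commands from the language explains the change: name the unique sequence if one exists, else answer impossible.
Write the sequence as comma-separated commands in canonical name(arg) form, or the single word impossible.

extend(-1), extend(-1), extend(-1)

begin: [θ0=270°, θ1=180°, e=3]
t=1 extend(-1) ⇒ [θ0=270°, θ1=180°, e=2]
t=2 extend(-1) ⇒ [θ0=270°, θ1=180°, e=1]
t=3 extend(-1) ⇒ [θ0=270°, θ1=180°, e=0]
no other 3-command option fits: unique.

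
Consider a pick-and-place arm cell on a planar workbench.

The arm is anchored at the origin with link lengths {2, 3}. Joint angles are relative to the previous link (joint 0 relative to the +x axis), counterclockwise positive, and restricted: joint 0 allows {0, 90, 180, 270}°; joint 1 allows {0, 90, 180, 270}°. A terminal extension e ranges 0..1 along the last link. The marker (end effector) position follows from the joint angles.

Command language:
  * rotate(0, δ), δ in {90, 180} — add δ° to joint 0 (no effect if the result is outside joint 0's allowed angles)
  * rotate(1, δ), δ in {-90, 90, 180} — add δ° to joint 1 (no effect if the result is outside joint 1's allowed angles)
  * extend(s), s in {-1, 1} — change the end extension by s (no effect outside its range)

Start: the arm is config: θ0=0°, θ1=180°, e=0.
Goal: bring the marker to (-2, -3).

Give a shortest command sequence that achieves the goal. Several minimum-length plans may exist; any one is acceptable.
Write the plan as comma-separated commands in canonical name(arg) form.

rotate(0, 180), rotate(1, -90)

start: config: θ0=0°, θ1=180°, e=0
1. rotate(0, 180) → config: θ0=180°, θ1=180°, e=0
2. rotate(1, -90) → config: θ0=180°, θ1=90°, e=0
no 1-step plan works, so 2 is optimal.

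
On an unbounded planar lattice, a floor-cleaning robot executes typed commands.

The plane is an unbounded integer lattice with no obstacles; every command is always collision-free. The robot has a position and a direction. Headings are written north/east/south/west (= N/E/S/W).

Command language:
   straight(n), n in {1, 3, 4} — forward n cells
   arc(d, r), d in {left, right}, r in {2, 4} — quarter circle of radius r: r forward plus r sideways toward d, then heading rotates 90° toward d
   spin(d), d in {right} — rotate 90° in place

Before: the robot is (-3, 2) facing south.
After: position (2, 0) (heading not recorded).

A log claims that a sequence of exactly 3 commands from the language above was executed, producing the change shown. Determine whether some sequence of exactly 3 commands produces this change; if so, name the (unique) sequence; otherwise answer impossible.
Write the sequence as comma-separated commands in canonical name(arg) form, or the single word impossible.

key: running spin(right) before arc(left, 2) would end elsewhere — order is forced
initial: (-3, 2) facing south
1. arc(left, 2) → (-1, 0) facing east
2. straight(3) → (2, 0) facing east
3. spin(right) → (2, 0) facing south
all 512 alternatives checked — unique.

arc(left, 2), straight(3), spin(right)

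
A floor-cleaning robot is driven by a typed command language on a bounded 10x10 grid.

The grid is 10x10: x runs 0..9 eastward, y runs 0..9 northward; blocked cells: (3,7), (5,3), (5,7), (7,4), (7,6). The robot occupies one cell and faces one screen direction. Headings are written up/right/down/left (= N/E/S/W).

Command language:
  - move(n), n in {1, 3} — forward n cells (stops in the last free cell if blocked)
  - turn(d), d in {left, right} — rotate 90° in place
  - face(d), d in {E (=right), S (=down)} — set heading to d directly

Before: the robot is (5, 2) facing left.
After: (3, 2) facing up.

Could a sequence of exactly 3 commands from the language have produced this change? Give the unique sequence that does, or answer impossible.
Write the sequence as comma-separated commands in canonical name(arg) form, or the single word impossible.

key: order matters: swapping move(1) and turn(right) lands elsewhere
initial: (5, 2) facing left
step 1 (move(1)): (4, 2) facing left
step 2 (move(1)): (3, 2) facing left
step 3 (turn(right)): (3, 2) facing up
all 216 alternatives checked — unique.

move(1), move(1), turn(right)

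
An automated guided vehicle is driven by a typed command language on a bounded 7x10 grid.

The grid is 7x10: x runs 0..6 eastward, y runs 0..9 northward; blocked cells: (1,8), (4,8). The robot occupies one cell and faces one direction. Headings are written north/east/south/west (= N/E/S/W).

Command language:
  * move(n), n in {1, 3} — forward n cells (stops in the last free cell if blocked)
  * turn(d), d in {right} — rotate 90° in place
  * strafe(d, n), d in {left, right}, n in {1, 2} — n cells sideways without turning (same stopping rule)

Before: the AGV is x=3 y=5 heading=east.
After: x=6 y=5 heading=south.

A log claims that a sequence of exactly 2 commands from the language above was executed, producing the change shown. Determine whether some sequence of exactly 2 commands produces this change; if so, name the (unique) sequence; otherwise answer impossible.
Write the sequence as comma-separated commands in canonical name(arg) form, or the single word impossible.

key: running turn(right) before move(3) would end elsewhere — order is forced
t0: x=3 y=5 heading=east
[1] after move(3): x=6 y=5 heading=east
[2] after turn(right): x=6 y=5 heading=south
all 49 alternatives checked — unique.

move(3), turn(right)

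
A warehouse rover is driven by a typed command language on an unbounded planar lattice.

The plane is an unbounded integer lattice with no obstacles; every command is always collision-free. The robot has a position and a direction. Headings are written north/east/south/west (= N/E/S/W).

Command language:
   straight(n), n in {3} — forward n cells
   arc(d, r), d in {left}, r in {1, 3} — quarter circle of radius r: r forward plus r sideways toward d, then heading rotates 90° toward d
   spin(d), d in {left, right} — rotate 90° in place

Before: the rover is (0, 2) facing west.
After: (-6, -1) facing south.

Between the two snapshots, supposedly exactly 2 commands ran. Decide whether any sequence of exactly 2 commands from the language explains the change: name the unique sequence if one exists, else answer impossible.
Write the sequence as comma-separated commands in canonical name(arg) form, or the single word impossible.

straight(3), arc(left, 3)

key: cell and facing (now S) both changed — the 2 commands mix motion and turning
initial: (0, 2) facing west
[1] after straight(3): (-3, 2) facing west
[2] after arc(left, 3): (-6, -1) facing south
no other 2-command option fits: unique.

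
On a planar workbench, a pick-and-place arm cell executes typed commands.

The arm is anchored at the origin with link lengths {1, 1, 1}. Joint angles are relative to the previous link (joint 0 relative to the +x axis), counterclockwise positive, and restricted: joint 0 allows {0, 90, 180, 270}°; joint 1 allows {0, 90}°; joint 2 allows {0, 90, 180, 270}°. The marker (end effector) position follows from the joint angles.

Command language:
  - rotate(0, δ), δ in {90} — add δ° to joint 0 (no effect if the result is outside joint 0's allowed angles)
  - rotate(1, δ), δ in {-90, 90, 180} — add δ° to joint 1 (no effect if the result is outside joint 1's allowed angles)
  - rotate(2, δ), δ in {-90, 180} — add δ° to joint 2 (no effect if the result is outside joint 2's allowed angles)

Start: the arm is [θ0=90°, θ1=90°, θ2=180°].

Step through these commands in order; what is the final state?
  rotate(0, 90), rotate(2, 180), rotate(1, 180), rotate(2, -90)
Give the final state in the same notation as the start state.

[θ0=180°, θ1=90°, θ2=270°]

t0: [θ0=90°, θ1=90°, θ2=180°]
[1] after rotate(0, 90): [θ0=180°, θ1=90°, θ2=180°]
[2] after rotate(2, 180): [θ0=180°, θ1=90°, θ2=0°]
[3] after rotate(1, 180): [θ0=180°, θ1=90°, θ2=0°]
[4] after rotate(2, -90): [θ0=180°, θ1=90°, θ2=270°]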